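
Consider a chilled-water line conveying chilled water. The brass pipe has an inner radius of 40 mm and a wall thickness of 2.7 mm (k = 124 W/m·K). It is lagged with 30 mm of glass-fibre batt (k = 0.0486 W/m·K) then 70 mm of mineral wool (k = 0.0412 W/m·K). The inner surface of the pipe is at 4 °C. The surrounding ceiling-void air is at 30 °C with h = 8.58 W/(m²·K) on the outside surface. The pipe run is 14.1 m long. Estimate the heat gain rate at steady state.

Q ≈ 81.9 W

Per-layer cylindrical resistances, series-summed:
R_brass pipe wall = ln(42.7/40)/(2π×124×14.1) = 5.946×10^-6 K/W
R_glass-fibre batt = ln(72.7/42.7)/(2π×0.0486×14.1) = 0.1236 K/W
R_mineral wool = ln(142.7/72.7)/(2π×0.0412×14.1) = 0.1848 K/W
R_outer film = 1/(h_o·2πr_oL) = 1/(8.58×2π×0.1427×14.1) = 0.009219 K/W
R_total = 0.3176 K/W
Q = ΔT/R_total = 26/0.3176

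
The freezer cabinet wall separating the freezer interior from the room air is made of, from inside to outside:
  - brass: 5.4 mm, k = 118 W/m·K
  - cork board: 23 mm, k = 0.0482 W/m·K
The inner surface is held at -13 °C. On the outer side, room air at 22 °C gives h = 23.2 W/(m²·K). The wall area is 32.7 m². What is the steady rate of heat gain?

Treating each layer as a thermal resistance in series:
R_brass = L/(kA) = 0.0054/(118×32.7) = 1.399×10^-6 K/W
R_cork board = L/(kA) = 0.023/(0.0482×32.7) = 0.01459 K/W
R_outer film = 1/(h_o·A) = 1/(23.2×32.7) = 0.001318 K/W
R_total = 0.01591 K/W
Q = ΔT / R_total = 35 / 0.01591

Q ≈ 2200 W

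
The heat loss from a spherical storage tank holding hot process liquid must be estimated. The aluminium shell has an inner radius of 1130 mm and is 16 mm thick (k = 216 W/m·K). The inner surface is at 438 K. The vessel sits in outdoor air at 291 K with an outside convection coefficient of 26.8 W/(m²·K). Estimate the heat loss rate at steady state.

Q ≈ 64900 W

Spherical conduction: R = (1/r_in − 1/r_out)/(4πk) per layer; series-sum.
R_aluminium shell = (1/1.13 − 1/1.146)/(4π×216) = 4.552×10^-6 K/W
R_outer film = 1/(h·4πr_o²) = 1/(26.8×4π×1.146²) = 0.002261 K/W
R_total = 0.002265 K/W
Q = ΔT/R_total = 147/0.002265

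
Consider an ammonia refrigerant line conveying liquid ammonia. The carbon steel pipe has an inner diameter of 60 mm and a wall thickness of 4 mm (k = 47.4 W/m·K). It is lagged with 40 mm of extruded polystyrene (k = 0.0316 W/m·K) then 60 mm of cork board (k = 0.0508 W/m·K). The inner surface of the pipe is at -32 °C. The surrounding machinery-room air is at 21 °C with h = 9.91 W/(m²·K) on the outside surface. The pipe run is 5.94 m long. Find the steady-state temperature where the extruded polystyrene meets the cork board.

T ≈ 3.2 °C

Treating each annulus and film as a series resistance:
R_carbon steel pipe wall = ln(34/30)/(2π×47.4×5.94) = 7.075×10^-5 K/W
R_extruded polystyrene = ln(74/34)/(2π×0.0316×5.94) = 0.6594 K/W
R_cork board = ln(134/74)/(2π×0.0508×5.94) = 0.3132 K/W
R_outer film = 1/(h_o·2πr_oL) = 1/(9.91×2π×0.134×5.94) = 0.02018 K/W
R_total = 0.9928 K/W
Q = ΔT/R_total = 53/0.9928
Q = 53.4 W
T_interface = T_inner + Q·ΣR(inner→interface) = -32 + 53.4×0.6595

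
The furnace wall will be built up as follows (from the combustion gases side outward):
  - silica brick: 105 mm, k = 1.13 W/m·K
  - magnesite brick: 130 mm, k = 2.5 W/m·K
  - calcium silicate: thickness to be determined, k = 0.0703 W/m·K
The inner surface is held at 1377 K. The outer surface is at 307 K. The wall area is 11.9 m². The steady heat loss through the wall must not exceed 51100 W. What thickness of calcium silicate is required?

Series thermal resistances:
R_silica brick = L/(kA) = 0.105/(1.13×11.9) = 0.007808 K/W
R_magnesite brick = L/(kA) = 0.13/(2.5×11.9) = 0.00437 K/W
Sum of the known resistances R_other = 0.01218 K/W
Required total resistance R_tot = ΔT/Q_allow = 1070/51100 = 0.02094 K/W
R_calcium silicate = R_tot − R_other = 0.008761 K/W
L = R·k·A = 0.008761×0.0703×11.9

L ≈ 7.33 mm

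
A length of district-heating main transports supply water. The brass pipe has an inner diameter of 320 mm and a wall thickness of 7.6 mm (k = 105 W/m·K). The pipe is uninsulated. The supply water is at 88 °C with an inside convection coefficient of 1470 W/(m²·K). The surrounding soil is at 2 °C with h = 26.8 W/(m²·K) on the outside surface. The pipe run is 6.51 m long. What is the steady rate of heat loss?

Q ≈ 15500 W

For a radial system each layer contributes R = ln(r_out/r_in)/(2πkL); films add R = 1/(hA).
R_inner film = 1/(h_i·2πr₁L) = 1/(1470×2π×0.16×6.51) = 1.039×10^-4 K/W
R_brass pipe wall = ln(167.6/160)/(2π×105×6.51) = 1.081×10^-5 K/W
R_outer film = 1/(h_o·2πr_oL) = 1/(26.8×2π×0.1676×6.51) = 0.005443 K/W
R_total = 0.005558 K/W
Q = ΔT/R_total = 86/0.005558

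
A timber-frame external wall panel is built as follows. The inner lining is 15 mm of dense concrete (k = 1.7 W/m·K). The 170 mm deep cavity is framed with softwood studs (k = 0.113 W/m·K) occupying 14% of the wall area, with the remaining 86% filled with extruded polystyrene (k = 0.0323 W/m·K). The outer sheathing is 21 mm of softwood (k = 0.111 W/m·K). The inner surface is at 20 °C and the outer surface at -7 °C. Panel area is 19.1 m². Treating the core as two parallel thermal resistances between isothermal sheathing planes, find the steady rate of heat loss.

Q ≈ 126 W

Sheathing layers in series; stud and cavity paths in parallel between them.
R_inner = 0.015/(1.7×19.1) = 4.62×10^-4 K/W
R_stud  = 0.17/(0.113×0.14×19.1) = 0.5626 K/W
R_cav   = 0.17/(0.0323×0.86×19.1) = 0.3204 K/W
1/R_core = 1/R_stud + 1/R_cav → R_core = 0.2041 K/W
R_outer = 0.021/(0.111×19.1) = 0.009905 K/W
R_total = 0.2145 K/W
Q = ΔT/R_total = 27/0.2145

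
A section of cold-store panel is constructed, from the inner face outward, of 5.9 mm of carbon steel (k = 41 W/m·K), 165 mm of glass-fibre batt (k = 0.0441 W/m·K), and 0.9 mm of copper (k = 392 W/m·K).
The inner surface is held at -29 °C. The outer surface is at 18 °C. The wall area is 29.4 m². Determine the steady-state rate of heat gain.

Q ≈ 369 W

Using the resistance-network approach (series):
R_carbon steel = L/(kA) = 0.0059/(41×29.4) = 4.895×10^-6 K/W
R_glass-fibre batt = L/(kA) = 0.165/(0.0441×29.4) = 0.1273 K/W
R_copper = L/(kA) = 0.0009/(392×29.4) = 7.809×10^-8 K/W
R_total = 0.1273 K/W
Q = ΔT / R_total = 47 / 0.1273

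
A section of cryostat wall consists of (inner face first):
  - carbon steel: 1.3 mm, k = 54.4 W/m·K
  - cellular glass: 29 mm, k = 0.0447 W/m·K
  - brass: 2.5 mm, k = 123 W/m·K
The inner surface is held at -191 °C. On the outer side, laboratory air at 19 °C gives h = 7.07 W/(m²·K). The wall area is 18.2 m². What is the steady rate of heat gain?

Series thermal resistances:
R_carbon steel = L/(kA) = 0.0013/(54.4×18.2) = 1.313×10^-6 K/W
R_cellular glass = L/(kA) = 0.029/(0.0447×18.2) = 0.03565 K/W
R_brass = L/(kA) = 0.0025/(123×18.2) = 1.117×10^-6 K/W
R_outer film = 1/(h_o·A) = 1/(7.07×18.2) = 0.007772 K/W
R_total = 0.04342 K/W
Q = ΔT / R_total = 210 / 0.04342

Q ≈ 4840 W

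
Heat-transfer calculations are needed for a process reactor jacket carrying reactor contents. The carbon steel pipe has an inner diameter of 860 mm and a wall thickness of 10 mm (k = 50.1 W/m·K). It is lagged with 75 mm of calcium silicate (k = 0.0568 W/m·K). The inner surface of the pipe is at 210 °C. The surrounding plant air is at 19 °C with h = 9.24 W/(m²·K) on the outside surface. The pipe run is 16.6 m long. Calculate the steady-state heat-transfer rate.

For a radial system each layer contributes R = ln(r_out/r_in)/(2πkL); films add R = 1/(hA).
R_carbon steel pipe wall = ln(440/430)/(2π×50.1×16.6) = 4.4×10^-6 K/W
R_calcium silicate = ln(515/440)/(2π×0.0568×16.6) = 0.02657 K/W
R_outer film = 1/(h_o·2πr_oL) = 1/(9.24×2π×0.515×16.6) = 0.002015 K/W
R_total = 0.02859 K/W
Q = ΔT/R_total = 191/0.02859

Q ≈ 6680 W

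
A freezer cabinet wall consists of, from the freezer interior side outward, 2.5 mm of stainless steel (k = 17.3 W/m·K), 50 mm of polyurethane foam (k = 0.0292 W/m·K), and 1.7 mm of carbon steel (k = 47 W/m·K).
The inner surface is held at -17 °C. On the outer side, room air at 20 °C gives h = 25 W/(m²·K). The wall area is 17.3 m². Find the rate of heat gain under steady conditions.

Q ≈ 365 W

Model the wall as resistances in series:
R_stainless steel = L/(kA) = 0.0025/(17.3×17.3) = 8.353×10^-6 K/W
R_polyurethane foam = L/(kA) = 0.05/(0.0292×17.3) = 0.09898 K/W
R_carbon steel = L/(kA) = 0.0017/(47×17.3) = 2.091×10^-6 K/W
R_outer film = 1/(h_o·A) = 1/(25×17.3) = 0.002312 K/W
R_total = 0.1013 K/W
Q = ΔT / R_total = 37 / 0.1013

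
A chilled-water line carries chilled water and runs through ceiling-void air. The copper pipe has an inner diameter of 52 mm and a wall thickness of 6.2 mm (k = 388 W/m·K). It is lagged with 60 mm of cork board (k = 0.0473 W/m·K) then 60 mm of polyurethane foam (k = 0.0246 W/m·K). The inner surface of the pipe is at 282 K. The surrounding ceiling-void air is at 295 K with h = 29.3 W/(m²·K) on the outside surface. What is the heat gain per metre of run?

Treating each annulus and film as a series resistance:
R_copper pipe wall = ln(32.2/26)/(2π×388×1) = 8.773×10^-5 K/W
R_cork board = ln(92.2/32.2)/(2π×0.0473×1) = 3.54 K/W
R_polyurethane foam = ln(152.2/92.2)/(2π×0.0246×1) = 3.243 K/W
R_outer film = 1/(h_o·2πr_oL) = 1/(29.3×2π×0.1522×1) = 0.03569 K/W
R_total = 6.818 K/W
Q = ΔT/R_total = 13/6.818

q′ ≈ 1.91 W/m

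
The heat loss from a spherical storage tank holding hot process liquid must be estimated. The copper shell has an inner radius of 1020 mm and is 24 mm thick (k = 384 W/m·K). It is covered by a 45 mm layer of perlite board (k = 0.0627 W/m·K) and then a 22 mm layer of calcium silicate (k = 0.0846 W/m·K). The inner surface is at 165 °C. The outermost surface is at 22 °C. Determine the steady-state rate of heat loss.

For a spherical shell R = (1/r₁ − 1/r₂)/(4πk); film R = 1/(h·4πr²). In series:
R_copper shell = (1/1.02 − 1/1.044)/(4π×384) = 4.671×10^-6 K/W
R_perlite board = (1/1.044 − 1/1.089)/(4π×0.0627) = 0.05024 K/W
R_calcium silicate = (1/1.089 − 1/1.111)/(4π×0.0846) = 0.0171 K/W
R_total = 0.06734 K/W
Q = ΔT/R_total = 143/0.06734

Q ≈ 2120 W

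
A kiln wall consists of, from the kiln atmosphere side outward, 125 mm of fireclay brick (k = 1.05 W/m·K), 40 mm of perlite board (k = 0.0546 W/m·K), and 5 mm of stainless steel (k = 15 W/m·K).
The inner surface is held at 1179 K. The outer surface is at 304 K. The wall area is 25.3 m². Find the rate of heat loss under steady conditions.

Q ≈ 26000 W

Thermal resistances in series:
R_fireclay brick = L/(kA) = 0.125/(1.05×25.3) = 0.004705 K/W
R_perlite board = L/(kA) = 0.04/(0.0546×25.3) = 0.02896 K/W
R_stainless steel = L/(kA) = 0.005/(15×25.3) = 1.318×10^-5 K/W
R_total = 0.03368 K/W
Q = ΔT / R_total = 875 / 0.03368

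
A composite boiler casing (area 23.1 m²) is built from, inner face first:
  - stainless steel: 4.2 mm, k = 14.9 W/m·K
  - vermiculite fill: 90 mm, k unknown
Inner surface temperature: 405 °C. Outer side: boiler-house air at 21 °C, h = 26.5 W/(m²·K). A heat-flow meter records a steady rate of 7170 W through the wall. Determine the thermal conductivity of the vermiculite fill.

k ≈ 0.0751 W/(m·K)

Series thermal resistances:
R_stainless steel = L/(kA) = 0.0042/(14.9×23.1) = 1.22×10^-5 K/W
R_outer film = 1/(h_o·A) = 1/(26.5×23.1) = 0.001634 K/W
Sum of known resistances R_other = 0.001646 K/W
Total R = ΔT/Q = 384/7170 = 0.05356 K/W
R_vermiculite fill = R_total − R_other = 0.05191 K/W
k = L/(R·A) = 0.09/(0.05191×23.1)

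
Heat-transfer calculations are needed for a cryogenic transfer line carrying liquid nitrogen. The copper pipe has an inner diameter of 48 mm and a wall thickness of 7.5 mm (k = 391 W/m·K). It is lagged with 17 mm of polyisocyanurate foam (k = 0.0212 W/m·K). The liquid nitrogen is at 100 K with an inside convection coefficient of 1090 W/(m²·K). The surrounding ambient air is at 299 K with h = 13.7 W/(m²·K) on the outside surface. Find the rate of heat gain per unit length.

q′ ≈ 57.1 W/m

Cylindrical conduction, so R = ln(r₂/r₁)/(2πkL) per layer, in series:
R_inner film = 1/(h_i·2πr₁L) = 1/(1090×2π×0.024×1) = 0.006084 K/W
R_copper pipe wall = ln(31.5/24)/(2π×391×1) = 1.107×10^-4 K/W
R_polyisocyanurate foam = ln(48.5/31.5)/(2π×0.0212×1) = 3.24 K/W
R_outer film = 1/(h_o·2πr_oL) = 1/(13.7×2π×0.0485×1) = 0.2395 K/W
R_total = 3.486 K/W
Q = ΔT/R_total = 199/3.486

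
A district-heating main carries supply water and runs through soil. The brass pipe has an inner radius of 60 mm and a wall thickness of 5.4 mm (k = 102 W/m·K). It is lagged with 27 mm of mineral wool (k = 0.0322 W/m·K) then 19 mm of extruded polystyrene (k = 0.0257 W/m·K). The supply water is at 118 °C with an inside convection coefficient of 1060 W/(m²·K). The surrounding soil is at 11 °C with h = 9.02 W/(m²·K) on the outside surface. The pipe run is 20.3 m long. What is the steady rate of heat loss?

Q ≈ 718 W

Per-layer cylindrical resistances, series-summed:
R_inner film = 1/(h_i·2πr₁L) = 1/(1060×2π×0.06×20.3) = 1.233×10^-4 K/W
R_brass pipe wall = ln(65.4/60)/(2π×102×20.3) = 6.624×10^-6 K/W
R_mineral wool = ln(92.4/65.4)/(2π×0.0322×20.3) = 0.08415 K/W
R_extruded polystyrene = ln(111.4/92.4)/(2π×0.0257×20.3) = 0.05705 K/W
R_outer film = 1/(h_o·2πr_oL) = 1/(9.02×2π×0.1114×20.3) = 0.007802 K/W
R_total = 0.1491 K/W
Q = ΔT/R_total = 107/0.1491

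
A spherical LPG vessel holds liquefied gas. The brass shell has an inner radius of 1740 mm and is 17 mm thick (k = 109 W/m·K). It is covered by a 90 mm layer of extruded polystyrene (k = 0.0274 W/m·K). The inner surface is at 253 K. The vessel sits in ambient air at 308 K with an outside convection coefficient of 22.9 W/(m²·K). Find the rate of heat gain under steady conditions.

Q ≈ 674 W

For a spherical shell R = (1/r₁ − 1/r₂)/(4πk); film R = 1/(h·4πr²). In series:
R_brass shell = (1/1.74 − 1/1.757)/(4π×109) = 4.06×10^-6 K/W
R_extruded polystyrene = (1/1.757 − 1/1.847)/(4π×0.0274) = 0.08055 K/W
R_outer film = 1/(h·4πr_o²) = 1/(22.9×4π×1.847²) = 0.001019 K/W
R_total = 0.08157 K/W
Q = ΔT/R_total = 55/0.08157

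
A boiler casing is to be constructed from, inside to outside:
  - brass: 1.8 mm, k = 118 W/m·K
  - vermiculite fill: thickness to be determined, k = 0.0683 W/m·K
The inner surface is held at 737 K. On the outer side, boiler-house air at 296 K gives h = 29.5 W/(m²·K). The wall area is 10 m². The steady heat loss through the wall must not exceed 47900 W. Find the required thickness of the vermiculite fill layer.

Model the wall as resistances in series:
R_brass = L/(kA) = 0.0018/(118×10) = 1.525×10^-6 K/W
R_outer film = 1/(h_o·A) = 1/(29.5×10) = 0.00339 K/W
Sum of the known resistances R_other = 0.003391 K/W
Required total resistance R_tot = ΔT/Q_allow = 441/47900 = 0.009207 K/W
R_vermiculite fill = R_tot − R_other = 0.005815 K/W
L = R·k·A = 0.005815×0.0683×10

L ≈ 3.97 mm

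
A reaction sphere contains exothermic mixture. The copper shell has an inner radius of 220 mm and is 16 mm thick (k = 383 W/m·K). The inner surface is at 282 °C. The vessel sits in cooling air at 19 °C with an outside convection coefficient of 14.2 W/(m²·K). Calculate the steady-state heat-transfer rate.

Q ≈ 2610 W

Radial (spherical) resistances in series:
R_copper shell = (1/0.22 − 1/0.236)/(4π×383) = 6.403×10^-5 K/W
R_outer film = 1/(h·4πr_o²) = 1/(14.2×4π×0.236²) = 0.1006 K/W
R_total = 0.1007 K/W
Q = ΔT/R_total = 263/0.1007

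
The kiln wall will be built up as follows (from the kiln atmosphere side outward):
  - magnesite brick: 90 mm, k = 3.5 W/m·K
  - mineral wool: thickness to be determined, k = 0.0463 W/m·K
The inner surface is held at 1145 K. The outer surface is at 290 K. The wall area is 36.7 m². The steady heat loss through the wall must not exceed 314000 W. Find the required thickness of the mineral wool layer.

Thermal resistances in series:
R_magnesite brick = L/(kA) = 0.09/(3.5×36.7) = 7.007×10^-4 K/W
Sum of the known resistances R_other = 7.007×10^-4 K/W
Required total resistance R_tot = ΔT/Q_allow = 855/314000 = 0.002723 K/W
R_mineral wool = R_tot − R_other = 0.002022 K/W
L = R·k·A = 0.002022×0.0463×36.7

L ≈ 3.44 mm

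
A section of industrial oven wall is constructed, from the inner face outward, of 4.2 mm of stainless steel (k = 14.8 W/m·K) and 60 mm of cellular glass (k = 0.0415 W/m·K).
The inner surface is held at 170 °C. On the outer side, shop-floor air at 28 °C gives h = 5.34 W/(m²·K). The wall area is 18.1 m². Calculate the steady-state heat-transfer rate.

Q ≈ 1570 W

Treating each layer as a thermal resistance in series:
R_stainless steel = L/(kA) = 0.0042/(14.8×18.1) = 1.568×10^-5 K/W
R_cellular glass = L/(kA) = 0.06/(0.0415×18.1) = 0.07988 K/W
R_outer film = 1/(h_o·A) = 1/(5.34×18.1) = 0.01035 K/W
R_total = 0.09024 K/W
Q = ΔT / R_total = 142 / 0.09024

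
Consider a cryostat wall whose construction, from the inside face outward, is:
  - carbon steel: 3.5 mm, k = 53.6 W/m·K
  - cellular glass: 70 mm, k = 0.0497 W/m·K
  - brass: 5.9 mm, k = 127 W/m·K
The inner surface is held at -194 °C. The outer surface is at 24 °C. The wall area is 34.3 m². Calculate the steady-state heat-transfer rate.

Thermal resistances in series:
R_carbon steel = L/(kA) = 0.0035/(53.6×34.3) = 1.904×10^-6 K/W
R_cellular glass = L/(kA) = 0.07/(0.0497×34.3) = 0.04106 K/W
R_brass = L/(kA) = 0.0059/(127×34.3) = 1.354×10^-6 K/W
R_total = 0.04107 K/W
Q = ΔT / R_total = 218 / 0.04107

Q ≈ 5310 W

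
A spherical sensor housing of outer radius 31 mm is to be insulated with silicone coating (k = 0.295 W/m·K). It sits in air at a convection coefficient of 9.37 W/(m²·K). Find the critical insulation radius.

r_cr ≈ 63 mm

For a sphere r_cr = 2k/h = 2×0.295/9.37
r_cr = 63 mm; since the bare radius (31 mm) is below r_cr, adding a thin layer of insulation will *increase* heat loss.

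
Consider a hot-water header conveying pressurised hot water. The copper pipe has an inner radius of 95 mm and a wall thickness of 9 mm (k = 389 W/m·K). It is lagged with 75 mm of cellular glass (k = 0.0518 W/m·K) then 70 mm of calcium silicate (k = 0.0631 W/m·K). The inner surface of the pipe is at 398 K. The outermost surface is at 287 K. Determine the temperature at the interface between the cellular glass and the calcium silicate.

T ≈ 324 K

Per-layer cylindrical resistances, series-summed:
R_copper pipe wall = ln(104/95)/(2π×389×1) = 3.703×10^-5 K/W
R_cellular glass = ln(179/104)/(2π×0.0518×1) = 1.668 K/W
R_calcium silicate = ln(249/179)/(2π×0.0631×1) = 0.8325 K/W
R_total = 2.501 K/W
Q = ΔT/R_total = 111/2.501
Q = 44.4 W/m
T_interface = T_inner − Q·ΣR(inner→interface) = 398 − 44.4×1.668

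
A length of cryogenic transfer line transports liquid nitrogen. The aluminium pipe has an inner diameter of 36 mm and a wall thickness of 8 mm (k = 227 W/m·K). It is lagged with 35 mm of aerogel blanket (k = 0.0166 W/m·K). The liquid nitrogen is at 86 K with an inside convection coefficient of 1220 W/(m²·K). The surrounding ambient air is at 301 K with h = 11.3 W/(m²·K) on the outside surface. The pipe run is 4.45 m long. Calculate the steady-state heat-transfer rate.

Q ≈ 114 W

Cylindrical conduction, so R = ln(r₂/r₁)/(2πkL) per layer, in series:
R_inner film = 1/(h_i·2πr₁L) = 1/(1220×2π×0.018×4.45) = 0.001629 K/W
R_aluminium pipe wall = ln(26/18)/(2π×227×4.45) = 5.794×10^-5 K/W
R_aerogel blanket = ln(61/26)/(2π×0.0166×4.45) = 1.837 K/W
R_outer film = 1/(h_o·2πr_oL) = 1/(11.3×2π×0.061×4.45) = 0.05189 K/W
R_total = 1.891 K/W
Q = ΔT/R_total = 215/1.891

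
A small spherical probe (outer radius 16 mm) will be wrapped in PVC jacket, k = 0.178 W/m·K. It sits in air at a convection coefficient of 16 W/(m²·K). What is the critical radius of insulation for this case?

For a sphere r_cr = 2k/h = 2×0.178/16
r_cr = 22.2 mm; since the bare radius (16 mm) is below r_cr, adding a thin layer of insulation will *increase* heat loss.

r_cr ≈ 22.2 mm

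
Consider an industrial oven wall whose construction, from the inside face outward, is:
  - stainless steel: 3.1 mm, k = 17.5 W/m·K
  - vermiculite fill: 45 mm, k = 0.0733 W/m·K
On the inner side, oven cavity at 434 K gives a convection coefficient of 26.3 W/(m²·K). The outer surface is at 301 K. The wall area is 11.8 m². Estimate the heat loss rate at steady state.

Series thermal resistances:
R_inner film = 1/(h_i·A) = 1/(26.3×11.8) = 0.003222 K/W
R_stainless steel = L/(kA) = 0.0031/(17.5×11.8) = 1.501×10^-5 K/W
R_vermiculite fill = L/(kA) = 0.045/(0.0733×11.8) = 0.05203 K/W
R_total = 0.05526 K/W
Q = ΔT / R_total = 133 / 0.05526

Q ≈ 2410 W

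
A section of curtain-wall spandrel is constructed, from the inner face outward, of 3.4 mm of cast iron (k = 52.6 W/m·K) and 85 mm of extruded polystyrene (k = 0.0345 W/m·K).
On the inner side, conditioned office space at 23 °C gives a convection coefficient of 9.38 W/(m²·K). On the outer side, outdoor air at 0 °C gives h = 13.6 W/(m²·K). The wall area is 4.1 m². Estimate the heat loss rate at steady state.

Q ≈ 35.7 W

Model the wall as resistances in series:
R_inner film = 1/(h_i·A) = 1/(9.38×4.1) = 0.026 K/W
R_cast iron = L/(kA) = 0.0034/(52.6×4.1) = 1.577×10^-5 K/W
R_extruded polystyrene = L/(kA) = 0.085/(0.0345×4.1) = 0.6009 K/W
R_outer film = 1/(h_o·A) = 1/(13.6×4.1) = 0.01793 K/W
R_total = 0.6449 K/W
Q = ΔT / R_total = 23 / 0.6449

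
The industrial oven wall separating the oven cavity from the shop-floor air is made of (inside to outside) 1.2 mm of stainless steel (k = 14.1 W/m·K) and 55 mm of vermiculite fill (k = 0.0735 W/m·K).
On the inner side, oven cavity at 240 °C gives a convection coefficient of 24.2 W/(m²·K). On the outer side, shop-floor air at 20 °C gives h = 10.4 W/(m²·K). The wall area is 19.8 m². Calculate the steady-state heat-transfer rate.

Series thermal resistances:
R_inner film = 1/(h_i·A) = 1/(24.2×19.8) = 0.002087 K/W
R_stainless steel = L/(kA) = 0.0012/(14.1×19.8) = 4.298×10^-6 K/W
R_vermiculite fill = L/(kA) = 0.055/(0.0735×19.8) = 0.03779 K/W
R_outer film = 1/(h_o·A) = 1/(10.4×19.8) = 0.004856 K/W
R_total = 0.04474 K/W
Q = ΔT / R_total = 220 / 0.04474

Q ≈ 4920 W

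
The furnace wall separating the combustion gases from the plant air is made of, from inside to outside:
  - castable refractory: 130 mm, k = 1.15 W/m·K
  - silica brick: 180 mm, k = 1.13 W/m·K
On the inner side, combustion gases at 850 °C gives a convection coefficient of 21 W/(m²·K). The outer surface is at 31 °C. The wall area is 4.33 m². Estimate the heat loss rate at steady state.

Model the wall as resistances in series:
R_inner film = 1/(h_i·A) = 1/(21×4.33) = 0.011 K/W
R_castable refractory = L/(kA) = 0.13/(1.15×4.33) = 0.02611 K/W
R_silica brick = L/(kA) = 0.18/(1.13×4.33) = 0.03679 K/W
R_total = 0.07389 K/W
Q = ΔT / R_total = 819 / 0.07389

Q ≈ 11100 W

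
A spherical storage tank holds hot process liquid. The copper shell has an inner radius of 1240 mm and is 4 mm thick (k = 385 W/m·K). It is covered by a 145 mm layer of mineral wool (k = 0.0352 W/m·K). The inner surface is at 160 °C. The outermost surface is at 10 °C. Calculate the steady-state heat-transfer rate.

Q ≈ 791 W

Each spherical layer contributes R = (1/r_i − 1/r_o)/(4πk):
R_copper shell = (1/1.24 − 1/1.244)/(4π×385) = 5.36×10^-7 K/W
R_mineral wool = (1/1.244 − 1/1.389)/(4π×0.0352) = 0.1897 K/W
R_total = 0.1897 K/W
Q = ΔT/R_total = 150/0.1897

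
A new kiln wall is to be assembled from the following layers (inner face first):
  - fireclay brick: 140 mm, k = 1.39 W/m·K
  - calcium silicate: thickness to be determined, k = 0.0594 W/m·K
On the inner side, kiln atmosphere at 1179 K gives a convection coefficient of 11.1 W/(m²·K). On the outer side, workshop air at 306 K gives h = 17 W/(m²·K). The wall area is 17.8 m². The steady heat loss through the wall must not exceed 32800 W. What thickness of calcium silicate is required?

L ≈ 13.3 mm

Using the resistance-network approach (series):
R_inner film = 1/(h_i·A) = 1/(11.1×17.8) = 0.005061 K/W
R_fireclay brick = L/(kA) = 0.14/(1.39×17.8) = 0.005658 K/W
R_outer film = 1/(h_o·A) = 1/(17×17.8) = 0.003305 K/W
Sum of the known resistances R_other = 0.01402 K/W
Required total resistance R_tot = ΔT/Q_allow = 873/32800 = 0.02662 K/W
R_calcium silicate = R_tot − R_other = 0.01259 K/W
L = R·k·A = 0.01259×0.0594×17.8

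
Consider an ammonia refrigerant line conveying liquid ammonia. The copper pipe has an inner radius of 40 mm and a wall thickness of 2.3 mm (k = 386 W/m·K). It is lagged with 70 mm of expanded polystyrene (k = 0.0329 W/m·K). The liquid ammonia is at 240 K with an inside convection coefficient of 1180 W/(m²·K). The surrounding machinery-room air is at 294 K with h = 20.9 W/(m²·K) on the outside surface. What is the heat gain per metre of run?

Per-layer cylindrical resistances, series-summed:
R_inner film = 1/(h_i·2πr₁L) = 1/(1180×2π×0.04×1) = 0.003372 K/W
R_copper pipe wall = ln(42.3/40)/(2π×386×1) = 2.305×10^-5 K/W
R_expanded polystyrene = ln(112.3/42.3)/(2π×0.0329×1) = 4.723 K/W
R_outer film = 1/(h_o·2πr_oL) = 1/(20.9×2π×0.1123×1) = 0.06781 K/W
R_total = 4.795 K/W
Q = ΔT/R_total = 54/4.795

q′ ≈ 11.3 W/m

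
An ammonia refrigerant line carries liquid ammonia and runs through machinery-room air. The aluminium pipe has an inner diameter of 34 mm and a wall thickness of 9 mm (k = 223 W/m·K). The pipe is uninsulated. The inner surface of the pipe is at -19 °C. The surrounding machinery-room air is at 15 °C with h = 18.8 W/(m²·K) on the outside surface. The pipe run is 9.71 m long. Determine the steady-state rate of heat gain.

Q ≈ 1010 W

Radial resistances (cylindrical: R_cond = ln(r_o/r_i)/(2πkL), R_conv = 1/(h·2πrL)):
R_aluminium pipe wall = ln(26/17)/(2π×223×9.71) = 3.123×10^-5 K/W
R_outer film = 1/(h_o·2πr_oL) = 1/(18.8×2π×0.026×9.71) = 0.03353 K/W
R_total = 0.03356 K/W
Q = ΔT/R_total = 34/0.03356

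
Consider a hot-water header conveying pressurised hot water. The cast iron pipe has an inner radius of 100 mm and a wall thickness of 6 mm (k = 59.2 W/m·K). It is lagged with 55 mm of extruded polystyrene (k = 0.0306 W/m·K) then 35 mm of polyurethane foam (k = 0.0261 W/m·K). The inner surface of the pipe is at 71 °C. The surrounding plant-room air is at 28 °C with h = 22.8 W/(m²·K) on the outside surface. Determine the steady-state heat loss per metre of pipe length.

q′ ≈ 12.6 W/m

Radial resistances (cylindrical: R_cond = ln(r_o/r_i)/(2πkL), R_conv = 1/(h·2πrL)):
R_cast iron pipe wall = ln(106/100)/(2π×59.2×1) = 1.567×10^-4 K/W
R_extruded polystyrene = ln(161/106)/(2π×0.0306×1) = 2.174 K/W
R_polyurethane foam = ln(196/161)/(2π×0.0261×1) = 1.2 K/W
R_outer film = 1/(h_o·2πr_oL) = 1/(22.8×2π×0.196×1) = 0.03561 K/W
R_total = 3.409 K/W
Q = ΔT/R_total = 43/3.409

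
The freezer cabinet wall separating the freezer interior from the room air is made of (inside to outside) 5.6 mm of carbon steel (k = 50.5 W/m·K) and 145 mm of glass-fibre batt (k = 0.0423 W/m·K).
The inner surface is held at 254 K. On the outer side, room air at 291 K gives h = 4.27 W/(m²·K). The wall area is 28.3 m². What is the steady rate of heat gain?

Treating each layer as a thermal resistance in series:
R_carbon steel = L/(kA) = 0.0056/(50.5×28.3) = 3.918×10^-6 K/W
R_glass-fibre batt = L/(kA) = 0.145/(0.0423×28.3) = 0.1211 K/W
R_outer film = 1/(h_o·A) = 1/(4.27×28.3) = 0.008275 K/W
R_total = 0.1294 K/W
Q = ΔT / R_total = 37 / 0.1294

Q ≈ 286 W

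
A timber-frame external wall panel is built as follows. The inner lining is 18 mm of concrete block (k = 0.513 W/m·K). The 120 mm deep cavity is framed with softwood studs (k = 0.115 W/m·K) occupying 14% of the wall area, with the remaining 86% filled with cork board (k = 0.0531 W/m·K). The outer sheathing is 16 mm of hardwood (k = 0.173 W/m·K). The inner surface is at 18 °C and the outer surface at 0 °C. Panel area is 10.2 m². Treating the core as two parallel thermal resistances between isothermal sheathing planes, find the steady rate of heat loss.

Sheathing layers in series; stud and cavity paths in parallel between them.
R_inner = 0.018/(0.513×10.2) = 0.00344 K/W
R_stud  = 0.12/(0.115×0.14×10.2) = 0.7307 K/W
R_cav   = 0.12/(0.0531×0.86×10.2) = 0.2576 K/W
1/R_core = 1/R_stud + 1/R_cav → R_core = 0.1905 K/W
R_outer = 0.016/(0.173×10.2) = 0.009067 K/W
R_total = 0.203 K/W
Q = ΔT/R_total = 18/0.203

Q ≈ 88.7 W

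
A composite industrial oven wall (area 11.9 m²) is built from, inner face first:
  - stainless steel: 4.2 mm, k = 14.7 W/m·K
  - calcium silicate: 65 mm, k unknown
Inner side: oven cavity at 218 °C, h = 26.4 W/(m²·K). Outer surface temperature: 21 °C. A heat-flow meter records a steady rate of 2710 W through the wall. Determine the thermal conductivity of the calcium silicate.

k ≈ 0.0786 W/(m·K)

Thermal resistances in series:
R_inner film = 1/(h_i·A) = 1/(26.4×11.9) = 0.003183 K/W
R_stainless steel = L/(kA) = 0.0042/(14.7×11.9) = 2.401×10^-5 K/W
Sum of known resistances R_other = 0.003207 K/W
Total R = ΔT/Q = 197/2710 = 0.07269 K/W
R_calcium silicate = R_total − R_other = 0.06949 K/W
k = L/(R·A) = 0.065/(0.06949×11.9)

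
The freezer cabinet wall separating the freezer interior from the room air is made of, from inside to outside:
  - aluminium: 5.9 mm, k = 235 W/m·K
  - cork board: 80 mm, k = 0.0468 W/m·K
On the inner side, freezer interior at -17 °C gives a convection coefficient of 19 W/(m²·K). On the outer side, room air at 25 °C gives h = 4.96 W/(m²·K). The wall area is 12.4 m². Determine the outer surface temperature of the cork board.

Model the wall as resistances in series:
R_inner film = 1/(h_i·A) = 1/(19×12.4) = 0.004244 K/W
R_aluminium = L/(kA) = 0.0059/(235×12.4) = 2.025×10^-6 K/W
R_cork board = L/(kA) = 0.08/(0.0468×12.4) = 0.1379 K/W
R_outer film = 1/(h_o·A) = 1/(4.96×12.4) = 0.01626 K/W
R_total = 0.1584 K/W;  Q = ΔT/R_total = 42/0.1584 = 265.2 W
T_interface = T_inner + Q·ΣR(inner→interface) = -17 + 265×0.1421

T ≈ 20.7 °C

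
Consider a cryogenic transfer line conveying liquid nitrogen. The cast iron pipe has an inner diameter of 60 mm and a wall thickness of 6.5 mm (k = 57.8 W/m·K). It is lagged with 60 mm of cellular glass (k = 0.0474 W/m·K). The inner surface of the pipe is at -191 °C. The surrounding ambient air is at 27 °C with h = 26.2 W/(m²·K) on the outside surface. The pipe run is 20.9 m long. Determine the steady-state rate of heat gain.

Per-layer cylindrical resistances, series-summed:
R_cast iron pipe wall = ln(36.5/30)/(2π×57.8×20.9) = 2.584×10^-5 K/W
R_cellular glass = ln(96.5/36.5)/(2π×0.0474×20.9) = 0.1562 K/W
R_outer film = 1/(h_o·2πr_oL) = 1/(26.2×2π×0.0965×20.9) = 0.003012 K/W
R_total = 0.1592 K/W
Q = ΔT/R_total = 218/0.1592

Q ≈ 1370 W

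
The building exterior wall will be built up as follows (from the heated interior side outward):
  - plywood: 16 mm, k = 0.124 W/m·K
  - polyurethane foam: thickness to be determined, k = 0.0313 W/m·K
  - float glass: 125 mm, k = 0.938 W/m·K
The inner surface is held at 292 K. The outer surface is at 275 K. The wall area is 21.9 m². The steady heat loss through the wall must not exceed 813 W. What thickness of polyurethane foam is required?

Model the wall as resistances in series:
R_plywood = L/(kA) = 0.016/(0.124×21.9) = 0.005892 K/W
R_float glass = L/(kA) = 0.125/(0.938×21.9) = 0.006085 K/W
Sum of the known resistances R_other = 0.01198 K/W
Required total resistance R_tot = ΔT/Q_allow = 17/813 = 0.02091 K/W
R_polyurethane foam = R_tot − R_other = 0.008933 K/W
L = R·k·A = 0.008933×0.0313×21.9

L ≈ 6.12 mm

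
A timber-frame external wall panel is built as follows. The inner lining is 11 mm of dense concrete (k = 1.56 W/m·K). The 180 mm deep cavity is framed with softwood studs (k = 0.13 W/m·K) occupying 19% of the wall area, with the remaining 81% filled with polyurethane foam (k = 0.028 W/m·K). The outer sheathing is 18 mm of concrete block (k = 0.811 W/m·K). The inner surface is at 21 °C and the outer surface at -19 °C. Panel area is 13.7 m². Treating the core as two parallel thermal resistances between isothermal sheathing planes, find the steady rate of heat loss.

Q ≈ 143 W

Sheathing layers in series; stud and cavity paths in parallel between them.
R_inner = 0.011/(1.56×13.7) = 5.147×10^-4 K/W
R_stud  = 0.18/(0.13×0.19×13.7) = 0.5319 K/W
R_cav   = 0.18/(0.028×0.81×13.7) = 0.5793 K/W
1/R_core = 1/R_stud + 1/R_cav → R_core = 0.2773 K/W
R_outer = 0.018/(0.811×13.7) = 0.00162 K/W
R_total = 0.2794 K/W
Q = ΔT/R_total = 40/0.2794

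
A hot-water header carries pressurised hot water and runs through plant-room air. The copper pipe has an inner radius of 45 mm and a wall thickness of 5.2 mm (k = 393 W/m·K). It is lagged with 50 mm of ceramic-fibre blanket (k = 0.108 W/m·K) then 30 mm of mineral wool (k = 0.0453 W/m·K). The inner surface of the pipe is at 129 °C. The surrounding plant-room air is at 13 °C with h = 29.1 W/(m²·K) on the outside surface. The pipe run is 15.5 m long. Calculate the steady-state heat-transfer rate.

Per-layer cylindrical resistances, series-summed:
R_copper pipe wall = ln(50.2/45)/(2π×393×15.5) = 2.857×10^-6 K/W
R_ceramic-fibre blanket = ln(100.2/50.2)/(2π×0.108×15.5) = 0.06571 K/W
R_mineral wool = ln(130.2/100.2)/(2π×0.0453×15.5) = 0.05937 K/W
R_outer film = 1/(h_o·2πr_oL) = 1/(29.1×2π×0.1302×15.5) = 0.00271 K/W
R_total = 0.1278 K/W
Q = ΔT/R_total = 116/0.1278

Q ≈ 908 W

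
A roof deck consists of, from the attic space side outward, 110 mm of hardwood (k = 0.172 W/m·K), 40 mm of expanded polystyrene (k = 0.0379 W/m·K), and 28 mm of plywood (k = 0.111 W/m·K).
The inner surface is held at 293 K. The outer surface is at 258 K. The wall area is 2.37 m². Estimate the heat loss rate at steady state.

Q ≈ 42.6 W

Treating each layer as a thermal resistance in series:
R_hardwood = L/(kA) = 0.11/(0.172×2.37) = 0.2698 K/W
R_expanded polystyrene = L/(kA) = 0.04/(0.0379×2.37) = 0.4453 K/W
R_plywood = L/(kA) = 0.028/(0.111×2.37) = 0.1064 K/W
R_total = 0.8216 K/W
Q = ΔT / R_total = 35 / 0.8216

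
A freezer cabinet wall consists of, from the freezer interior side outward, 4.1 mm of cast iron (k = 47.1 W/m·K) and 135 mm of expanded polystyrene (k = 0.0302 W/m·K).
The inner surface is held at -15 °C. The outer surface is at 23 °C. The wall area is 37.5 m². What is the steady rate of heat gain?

Q ≈ 319 W

Thermal resistances in series:
R_cast iron = L/(kA) = 0.0041/(47.1×37.5) = 2.321×10^-6 K/W
R_expanded polystyrene = L/(kA) = 0.135/(0.0302×37.5) = 0.1192 K/W
R_total = 0.1192 K/W
Q = ΔT / R_total = 38 / 0.1192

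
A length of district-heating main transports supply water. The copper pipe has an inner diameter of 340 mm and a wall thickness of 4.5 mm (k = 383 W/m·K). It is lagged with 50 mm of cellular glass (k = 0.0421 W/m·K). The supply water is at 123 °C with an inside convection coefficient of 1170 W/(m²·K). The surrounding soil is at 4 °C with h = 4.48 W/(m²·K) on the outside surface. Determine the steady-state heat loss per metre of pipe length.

Treating each annulus and film as a series resistance:
R_inner film = 1/(h_i·2πr₁L) = 1/(1170×2π×0.17×1) = 8.002×10^-4 K/W
R_copper pipe wall = ln(174.5/170)/(2π×383×1) = 1.086×10^-5 K/W
R_cellular glass = ln(224.5/174.5)/(2π×0.0421×1) = 0.9525 K/W
R_outer film = 1/(h_o·2πr_oL) = 1/(4.48×2π×0.2245×1) = 0.1582 K/W
R_total = 1.112 K/W
Q = ΔT/R_total = 119/1.112

q′ ≈ 107 W/m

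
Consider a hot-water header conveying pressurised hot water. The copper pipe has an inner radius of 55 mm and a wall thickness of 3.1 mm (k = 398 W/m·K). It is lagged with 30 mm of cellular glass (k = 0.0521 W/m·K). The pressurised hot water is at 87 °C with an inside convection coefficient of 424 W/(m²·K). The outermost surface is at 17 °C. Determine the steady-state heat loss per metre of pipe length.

Per-layer cylindrical resistances, series-summed:
R_inner film = 1/(h_i·2πr₁L) = 1/(424×2π×0.055×1) = 0.006825 K/W
R_copper pipe wall = ln(58.1/55)/(2π×398×1) = 2.193×10^-5 K/W
R_cellular glass = ln(88.1/58.1)/(2π×0.0521×1) = 1.272 K/W
R_total = 1.279 K/W
Q = ΔT/R_total = 70/1.279

q′ ≈ 54.7 W/m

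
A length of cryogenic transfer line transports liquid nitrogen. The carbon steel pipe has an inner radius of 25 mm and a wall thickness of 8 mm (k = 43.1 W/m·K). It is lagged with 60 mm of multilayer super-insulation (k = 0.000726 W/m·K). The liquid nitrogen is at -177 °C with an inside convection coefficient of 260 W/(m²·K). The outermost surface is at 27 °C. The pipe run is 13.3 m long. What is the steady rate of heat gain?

Q ≈ 11.9 W

Per-layer cylindrical resistances, series-summed:
R_inner film = 1/(h_i·2πr₁L) = 1/(260×2π×0.025×13.3) = 0.001841 K/W
R_carbon steel pipe wall = ln(33/25)/(2π×43.1×13.3) = 7.708×10^-5 K/W
R_multilayer super-insulation = ln(93/33)/(2π×0.000726×13.3) = 17.08 K/W
R_total = 17.08 K/W
Q = ΔT/R_total = 204/17.08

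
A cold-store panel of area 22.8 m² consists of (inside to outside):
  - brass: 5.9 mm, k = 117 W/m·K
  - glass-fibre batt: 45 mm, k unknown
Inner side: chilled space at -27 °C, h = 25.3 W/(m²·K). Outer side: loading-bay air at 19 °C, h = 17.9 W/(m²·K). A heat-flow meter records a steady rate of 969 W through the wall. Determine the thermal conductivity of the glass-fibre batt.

Series thermal resistances:
R_inner film = 1/(h_i·A) = 1/(25.3×22.8) = 0.001734 K/W
R_brass = L/(kA) = 0.0059/(117×22.8) = 2.212×10^-6 K/W
R_outer film = 1/(h_o·A) = 1/(17.9×22.8) = 0.00245 K/W
Sum of known resistances R_other = 0.004186 K/W
Total R = ΔT/Q = 46/969 = 0.04747 K/W
R_glass-fibre batt = R_total − R_other = 0.04329 K/W
k = L/(R·A) = 0.045/(0.04329×22.8)

k ≈ 0.0456 W/(m·K)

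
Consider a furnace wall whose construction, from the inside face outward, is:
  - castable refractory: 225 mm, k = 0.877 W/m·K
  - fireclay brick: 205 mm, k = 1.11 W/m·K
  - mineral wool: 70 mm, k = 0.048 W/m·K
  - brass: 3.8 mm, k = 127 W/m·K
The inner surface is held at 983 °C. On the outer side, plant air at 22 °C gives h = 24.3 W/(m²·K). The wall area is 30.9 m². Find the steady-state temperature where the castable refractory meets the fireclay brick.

Thermal resistances in series:
R_castable refractory = L/(kA) = 0.225/(0.877×30.9) = 0.008303 K/W
R_fireclay brick = L/(kA) = 0.205/(1.11×30.9) = 0.005977 K/W
R_mineral wool = L/(kA) = 0.07/(0.048×30.9) = 0.0472 K/W
R_brass = L/(kA) = 0.0038/(127×30.9) = 9.683×10^-7 K/W
R_outer film = 1/(h_o·A) = 1/(24.3×30.9) = 0.001332 K/W
R_total = 0.06281 K/W;  Q = ΔT/R_total = 961/0.06281 = 15300 W
T_interface = T_inner − Q·ΣR(inner→interface) = 983 − 15300×0.008303

T ≈ 856 °C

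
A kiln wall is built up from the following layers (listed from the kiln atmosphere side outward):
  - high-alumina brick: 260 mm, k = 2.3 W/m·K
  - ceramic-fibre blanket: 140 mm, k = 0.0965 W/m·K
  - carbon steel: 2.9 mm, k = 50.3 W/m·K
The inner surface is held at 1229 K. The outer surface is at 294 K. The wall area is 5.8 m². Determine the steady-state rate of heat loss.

Using the resistance-network approach (series):
R_high-alumina brick = L/(kA) = 0.26/(2.3×5.8) = 0.01949 K/W
R_ceramic-fibre blanket = L/(kA) = 0.14/(0.0965×5.8) = 0.2501 K/W
R_carbon steel = L/(kA) = 0.0029/(50.3×5.8) = 9.94×10^-6 K/W
R_total = 0.2696 K/W
Q = ΔT / R_total = 935 / 0.2696

Q ≈ 3470 W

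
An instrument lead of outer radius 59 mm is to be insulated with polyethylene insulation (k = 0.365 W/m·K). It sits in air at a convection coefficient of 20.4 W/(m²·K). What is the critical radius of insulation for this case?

r_cr ≈ 17.9 mm

For a cylinder r_cr = k/h = 0.365/20.4
r_cr = 17.9 mm; since the bare radius (59 mm) is above r_cr, any added insulation will reduce heat loss.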